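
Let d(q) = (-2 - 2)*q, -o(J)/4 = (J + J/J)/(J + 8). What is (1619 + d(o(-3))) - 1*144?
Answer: 7343/5 ≈ 1468.6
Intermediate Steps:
o(J) = -4*(1 + J)/(8 + J) (o(J) = -4*(J + J/J)/(J + 8) = -4*(J + 1)/(8 + J) = -4*(1 + J)/(8 + J))
d(q) = -4*q
(1619 + d(o(-3))) - 1*144 = (1619 - 16*(-1 - 1*(-3))/(8 - 3)) - 1*144 = (1619 - 16*(-1 + 3)/5) - 144 = (1619 - 16*2/5) - 144 = (1619 - 4*8/5) - 144 = (1619 - 32/5) - 144 = 8063/5 - 144 = 7343/5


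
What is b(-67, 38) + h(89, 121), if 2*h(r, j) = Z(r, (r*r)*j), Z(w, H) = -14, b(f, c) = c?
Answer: 31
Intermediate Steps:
h(r, j) = -7 (h(r, j) = (½)*(-14) = -7)
b(-67, 38) + h(89, 121) = 38 - 7 = 31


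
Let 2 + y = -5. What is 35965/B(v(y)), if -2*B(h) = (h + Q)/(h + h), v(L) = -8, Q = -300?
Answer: -287720/77 ≈ -3736.6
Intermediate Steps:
y = -7 (y = -2 - 5 = -7)
B(h) = -(-300 + h)/(4*h) (B(h) = -(h - 300)/(2*(h + h)) = -(-300 + h)/(2*(2*h)) = -(-300 + h)*1/(2*h)/2 = -(-300 + h)/(4*h))
35965/B(v(y)) = 35965/(((1/4)*(300 - 1*(-8))/(-8))) = 35965/(((1/4)*(-1/8)*(300 + 8))) = 35965/(((1/4)*(-1/8)*308)) = 35965/(-77/8) = 35965*(-8/77) = -287720/77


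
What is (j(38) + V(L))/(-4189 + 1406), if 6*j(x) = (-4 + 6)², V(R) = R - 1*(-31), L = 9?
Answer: -122/8349 ≈ -0.014613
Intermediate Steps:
V(R) = 31 + R (V(R) = R + 31 = 31 + R)
j(x) = ⅔ (j(x) = (-4 + 6)²/6 = (⅙)*2² = (⅙)*4 = ⅔)
(j(38) + V(L))/(-4189 + 1406) = (⅔ + (31 + 9))/(-4189 + 1406) = (⅔ + 40)/(-2783) = (122/3)*(-1/2783) = -122/8349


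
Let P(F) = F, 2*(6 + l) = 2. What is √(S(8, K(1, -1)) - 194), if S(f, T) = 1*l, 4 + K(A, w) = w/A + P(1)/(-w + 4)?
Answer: I*√199 ≈ 14.107*I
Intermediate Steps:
l = -5 (l = -6 + (½)*2 = -6 + 1 = -5)
K(A, w) = -4 + 1/(4 - w) + w/A (K(A, w) = -4 + (w/A + 1/(-w + 4)) = -4 + (w/A + 1/(4 - w)) = -4 + (1/(4 - w) + w/A) = -4 + 1/(4 - w) + w/A)
S(f, T) = -5 (S(f, T) = 1*(-5) = -5)
√(S(8, K(1, -1)) - 194) = √(-5 - 194) = √(-199) = I*√199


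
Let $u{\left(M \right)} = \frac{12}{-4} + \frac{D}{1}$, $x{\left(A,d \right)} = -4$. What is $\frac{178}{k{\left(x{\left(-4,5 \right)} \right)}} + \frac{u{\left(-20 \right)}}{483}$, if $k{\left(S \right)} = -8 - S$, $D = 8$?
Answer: $- \frac{42977}{966} \approx -44.49$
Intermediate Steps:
$u{\left(M \right)} = 5$ ($u{\left(M \right)} = \frac{12}{-4} + \frac{8}{1} = 12 \left(- \frac{1}{4}\right) + 8 \cdot 1 = -3 + 8 = 5$)
$\frac{178}{k{\left(x{\left(-4,5 \right)} \right)}} + \frac{u{\left(-20 \right)}}{483} = \frac{178}{-8 - -4} + \frac{5}{483} = \frac{178}{-8 + 4} + 5 \cdot \frac{1}{483} = \frac{178}{-4} + \frac{5}{483} = 178 \left(- \frac{1}{4}\right) + \frac{5}{483} = - \frac{89}{2} + \frac{5}{483} = - \frac{42977}{966}$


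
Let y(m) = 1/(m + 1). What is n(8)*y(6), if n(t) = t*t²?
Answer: 512/7 ≈ 73.143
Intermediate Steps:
y(m) = 1/(1 + m)
n(t) = t³
n(8)*y(6) = 8³/(1 + 6) = 512/7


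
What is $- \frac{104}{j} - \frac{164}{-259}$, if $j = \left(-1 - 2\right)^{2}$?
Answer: $- \frac{25460}{2331} \approx -10.922$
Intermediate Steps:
$j = 9$ ($j = \left(-3\right)^{2} = 9$)
$- \frac{104}{j} - \frac{164}{-259} = - \frac{104}{9} - \frac{164}{-259} = \left(-104\right) \frac{1}{9} - - \frac{164}{259} = - \frac{104}{9} + \frac{164}{259} = - \frac{25460}{2331}$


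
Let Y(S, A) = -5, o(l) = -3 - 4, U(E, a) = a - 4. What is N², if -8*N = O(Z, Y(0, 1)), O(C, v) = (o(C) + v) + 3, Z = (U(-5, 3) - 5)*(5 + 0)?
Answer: 81/64 ≈ 1.2656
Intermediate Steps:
U(E, a) = -4 + a
Z = -30 (Z = ((-4 + 3) - 5)*(5 + 0) = (-1 - 5)*5 = -6*5 = -30)
o(l) = -7
O(C, v) = -4 + v (O(C, v) = (-7 + v) + 3 = -4 + v)
N = 9/8 (N = -(-4 - 5)/8 = -⅛*(-9) = 9/8 ≈ 1.1250)
N² = (9/8)² = 81/64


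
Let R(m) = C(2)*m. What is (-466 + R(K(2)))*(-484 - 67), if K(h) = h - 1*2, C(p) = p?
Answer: 256766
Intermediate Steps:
K(h) = -2 + h (K(h) = h - 2 = -2 + h)
R(m) = 2*m
(-466 + R(K(2)))*(-484 - 67) = (-466 + 2*(-2 + 2))*(-484 - 67) = (-466 + 2*0)*(-551) = (-466 + 0)*(-551) = -466*(-551) = 256766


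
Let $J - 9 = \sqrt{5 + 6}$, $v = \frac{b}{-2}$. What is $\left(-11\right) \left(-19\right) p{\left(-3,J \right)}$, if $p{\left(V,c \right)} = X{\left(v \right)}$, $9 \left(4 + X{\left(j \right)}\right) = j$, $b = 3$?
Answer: $- \frac{5225}{6} \approx -870.83$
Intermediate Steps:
$v = - \frac{3}{2}$ ($v = \frac{3}{-2} = 3 \left(- \frac{1}{2}\right) = - \frac{3}{2} \approx -1.5$)
$X{\left(j \right)} = -4 + \frac{j}{9}$
$J = 9 + \sqrt{11}$ ($J = 9 + \sqrt{5 + 6} = 9 + \sqrt{11} \approx 12.317$)
$p{\left(V,c \right)} = - \frac{25}{6}$ ($p{\left(V,c \right)} = -4 + \frac{1}{9} \left(- \frac{3}{2}\right) = -4 - \frac{1}{6} = - \frac{25}{6}$)
$\left(-11\right) \left(-19\right) p{\left(-3,J \right)} = \left(-11\right) \left(-19\right) \left(- \frac{25}{6}\right) = 209 \left(- \frac{25}{6}\right) = - \frac{5225}{6}$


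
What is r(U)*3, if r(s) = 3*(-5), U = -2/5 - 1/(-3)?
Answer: -45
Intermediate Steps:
U = -1/15 (U = -2*⅕ - 1*(-⅓) = -⅖ + ⅓ = -1/15 ≈ -0.066667)
r(s) = -15
r(U)*3 = -15*3 = -45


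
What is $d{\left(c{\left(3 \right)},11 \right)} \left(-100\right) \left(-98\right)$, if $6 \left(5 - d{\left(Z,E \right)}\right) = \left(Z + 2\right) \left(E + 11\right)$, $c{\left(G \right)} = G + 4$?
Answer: $-274400$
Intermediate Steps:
$c{\left(G \right)} = 4 + G$
$d{\left(Z,E \right)} = 5 - \frac{\left(2 + Z\right) \left(11 + E\right)}{6}$ ($d{\left(Z,E \right)} = 5 - \frac{\left(Z + 2\right) \left(E + 11\right)}{6} = 5 - \frac{\left(2 + Z\right) \left(11 + E\right)}{6}$)
$d{\left(c{\left(3 \right)},11 \right)} \left(-100\right) \left(-98\right) = \left(\frac{4}{3} - \frac{11 \left(4 + 3\right)}{6} - \frac{11}{3} - \frac{11 \left(4 + 3\right)}{6}\right) \left(-100\right) \left(-98\right) = \left(\frac{4}{3} - \frac{77}{6} - \frac{11}{3} - \frac{11}{6} \cdot 7\right) \left(-100\right) \left(-98\right) = \left(\frac{4}{3} - \frac{77}{6} - \frac{11}{3} - \frac{77}{6}\right) \left(-100\right) \left(-98\right) = \left(-28\right) \left(-100\right) \left(-98\right) = 2800 \left(-98\right) = -274400$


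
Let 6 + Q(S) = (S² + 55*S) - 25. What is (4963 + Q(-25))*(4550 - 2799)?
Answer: 7322682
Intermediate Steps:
Q(S) = -31 + S² + 55*S (Q(S) = -6 + ((S² + 55*S) - 25) = -6 + (-25 + S² + 55*S) = -31 + S² + 55*S)
(4963 + Q(-25))*(4550 - 2799) = (4963 + (-31 + (-25)² + 55*(-25)))*(4550 - 2799) = (4963 + (-31 + 625 - 1375))*1751 = (4963 - 781)*1751 = 4182*1751 = 7322682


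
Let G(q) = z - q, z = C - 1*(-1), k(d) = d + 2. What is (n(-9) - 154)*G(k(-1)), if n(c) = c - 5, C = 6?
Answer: -1008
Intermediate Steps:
k(d) = 2 + d
n(c) = -5 + c
z = 7 (z = 6 - 1*(-1) = 6 + 1 = 7)
G(q) = 7 - q
(n(-9) - 154)*G(k(-1)) = ((-5 - 9) - 154)*(7 - (2 - 1)) = (-14 - 154)*(7 - 1*1) = -168*(7 - 1) = -168*6 = -1008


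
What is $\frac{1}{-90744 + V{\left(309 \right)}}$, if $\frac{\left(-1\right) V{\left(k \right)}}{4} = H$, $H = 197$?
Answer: $- \frac{1}{91532} \approx -1.0925 \cdot 10^{-5}$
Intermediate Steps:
$V{\left(k \right)} = -788$ ($V{\left(k \right)} = \left(-4\right) 197 = -788$)
$\frac{1}{-90744 + V{\left(309 \right)}} = \frac{1}{-90744 - 788} = \frac{1}{-91532} = - \frac{1}{91532}$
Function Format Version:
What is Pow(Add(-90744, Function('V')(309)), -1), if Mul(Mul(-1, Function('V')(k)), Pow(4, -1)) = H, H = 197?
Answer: Rational(-1, 91532) ≈ -1.0925e-5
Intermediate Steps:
Function('V')(k) = -788 (Function('V')(k) = Mul(-4, 197) = -788)
Pow(Add(-90744, Function('V')(309)), -1) = Pow(Add(-90744, -788), -1) = Pow(-91532, -1) = Rational(-1, 91532)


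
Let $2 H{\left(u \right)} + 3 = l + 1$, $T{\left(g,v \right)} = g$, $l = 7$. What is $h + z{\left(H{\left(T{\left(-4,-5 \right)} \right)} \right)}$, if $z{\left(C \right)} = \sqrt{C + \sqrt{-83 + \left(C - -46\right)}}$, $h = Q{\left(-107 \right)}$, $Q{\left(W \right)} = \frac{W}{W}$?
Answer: $1 + \frac{\sqrt{10 + 2 i \sqrt{138}}}{2} \approx 3.1076 + 1.3935 i$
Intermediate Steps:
$Q{\left(W \right)} = 1$
$h = 1$
$H{\left(u \right)} = \frac{5}{2}$ ($H{\left(u \right)} = - \frac{3}{2} + \frac{7 + 1}{2} = - \frac{3}{2} + \frac{1}{2} \cdot 8 = - \frac{3}{2} + 4 = \frac{5}{2}$)
$z{\left(C \right)} = \sqrt{C + \sqrt{-37 + C}}$ ($z{\left(C \right)} = \sqrt{C + \sqrt{-83 + \left(C + 46\right)}} = \sqrt{C + \sqrt{-83 + \left(46 + C\right)}} = \sqrt{C + \sqrt{-37 + C}}$)
$h + z{\left(H{\left(T{\left(-4,-5 \right)} \right)} \right)} = 1 + \sqrt{\frac{5}{2} + \sqrt{-37 + \frac{5}{2}}} = 1 + \sqrt{\frac{5}{2} + \sqrt{- \frac{69}{2}}} = 1 + \sqrt{\frac{5}{2} + \frac{i \sqrt{138}}{2}}$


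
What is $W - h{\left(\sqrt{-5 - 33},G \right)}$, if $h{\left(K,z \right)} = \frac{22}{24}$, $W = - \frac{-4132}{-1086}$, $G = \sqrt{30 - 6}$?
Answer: $- \frac{10255}{2172} \approx -4.7215$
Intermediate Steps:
$G = 2 \sqrt{6}$ ($G = \sqrt{24} = 2 \sqrt{6} \approx 4.899$)
$W = - \frac{2066}{543}$ ($W = - \frac{\left(-4132\right) \left(-1\right)}{1086} = \left(-1\right) \frac{2066}{543} = - \frac{2066}{543} \approx -3.8048$)
$h{\left(K,z \right)} = \frac{11}{12}$ ($h{\left(K,z \right)} = 22 \cdot \frac{1}{24} = \frac{11}{12}$)
$W - h{\left(\sqrt{-5 - 33},G \right)} = - \frac{2066}{543} - \frac{11}{12} = - \frac{10255}{2172}$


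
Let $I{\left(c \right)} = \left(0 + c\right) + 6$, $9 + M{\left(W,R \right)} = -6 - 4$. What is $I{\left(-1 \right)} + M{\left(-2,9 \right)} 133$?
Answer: $-2522$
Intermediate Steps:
$M{\left(W,R \right)} = -19$ ($M{\left(W,R \right)} = -9 - 10 = -19$)
$I{\left(c \right)} = 6 + c$ ($I{\left(c \right)} = c + 6 = 6 + c$)
$I{\left(-1 \right)} + M{\left(-2,9 \right)} 133 = \left(6 - 1\right) - 2527 = 5 - 2527 = -2522$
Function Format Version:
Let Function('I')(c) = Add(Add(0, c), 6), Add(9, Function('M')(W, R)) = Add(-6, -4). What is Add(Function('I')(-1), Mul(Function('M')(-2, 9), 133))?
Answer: -2522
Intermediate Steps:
Function('M')(W, R) = -19 (Function('M')(W, R) = Add(-9, Add(-6, -4)) = Add(-9, -10) = -19)
Function('I')(c) = Add(6, c) (Function('I')(c) = Add(c, 6) = Add(6, c))
Add(Function('I')(-1), Mul(Function('M')(-2, 9), 133)) = Add(Add(6, -1), Mul(-19, 133)) = Add(5, -2527) = -2522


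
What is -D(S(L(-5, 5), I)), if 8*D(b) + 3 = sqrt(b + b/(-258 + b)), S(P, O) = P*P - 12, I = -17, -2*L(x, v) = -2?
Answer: 3/8 - I*sqrt(198253)/1076 ≈ 0.375 - 0.41381*I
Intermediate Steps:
L(x, v) = 1 (L(x, v) = -1/2*(-2) = 1)
S(P, O) = -12 + P**2 (S(P, O) = P**2 - 12 = -12 + P**2)
D(b) = -3/8 + sqrt(b + b/(-258 + b))/8
-D(S(L(-5, 5), I)) = -(-3/8 + sqrt((-12 + 1**2)*(-257 + (-12 + 1**2))/(-258 + (-12 + 1**2)))/8) = -(-3/8 + sqrt((-12 + 1)*(-257 + (-12 + 1))/(-258 + (-12 + 1)))/8) = -(-3/8 + sqrt(-11*(-257 - 11)/(-258 - 11))/8) = -(-3/8 + sqrt(-11*(-268)/(-269))/8) = -(-3/8 + sqrt(-11*(-1/269)*(-268))/8) = -(-3/8 + sqrt(-2948/269)/8) = -(-3/8 + (2*I*sqrt(198253)/269)/8) = -(-3/8 + I*sqrt(198253)/1076) = 3/8 - I*sqrt(198253)/1076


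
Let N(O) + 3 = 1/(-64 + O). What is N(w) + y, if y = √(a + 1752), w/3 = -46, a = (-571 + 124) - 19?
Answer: -607/202 + √1286 ≈ 32.856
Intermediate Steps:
a = -466 (a = -447 - 19 = -466)
w = -138 (w = 3*(-46) = -138)
N(O) = -3 + 1/(-64 + O)
y = √1286 (y = √(-466 + 1752) = √1286 ≈ 35.861)
N(w) + y = (193 - 3*(-138))/(-64 - 138) + √1286 = (193 + 414)/(-202) + √1286 = -1/202*607 + √1286 = -607/202 + √1286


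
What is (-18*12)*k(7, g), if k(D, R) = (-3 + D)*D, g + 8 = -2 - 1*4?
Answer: -6048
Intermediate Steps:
g = -14 (g = -8 + (-2 - 1*4) = -8 + (-2 - 4) = -8 - 6 = -14)
k(D, R) = D*(-3 + D)
(-18*12)*k(7, g) = (-18*12)*(7*(-3 + 7)) = -1512*4 = -216*28 = -6048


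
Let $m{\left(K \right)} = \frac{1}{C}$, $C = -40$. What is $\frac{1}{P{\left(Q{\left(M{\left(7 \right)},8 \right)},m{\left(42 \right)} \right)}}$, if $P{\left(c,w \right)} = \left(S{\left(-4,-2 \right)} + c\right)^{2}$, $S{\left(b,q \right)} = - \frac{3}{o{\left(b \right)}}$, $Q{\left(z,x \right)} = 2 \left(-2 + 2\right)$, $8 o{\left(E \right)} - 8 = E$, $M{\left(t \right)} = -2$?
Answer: $\frac{1}{36} \approx 0.027778$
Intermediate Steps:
$o{\left(E \right)} = 1 + \frac{E}{8}$
$m{\left(K \right)} = - \frac{1}{40}$ ($m{\left(K \right)} = \frac{1}{-40} = - \frac{1}{40}$)
$Q{\left(z,x \right)} = 0$ ($Q{\left(z,x \right)} = 2 \cdot 0 = 0$)
$S{\left(b,q \right)} = - \frac{3}{1 + \frac{b}{8}}$
$P{\left(c,w \right)} = \left(-6 + c\right)^{2}$ ($P{\left(c,w \right)} = \left(- \frac{24}{8 - 4} + c\right)^{2} = \left(- \frac{24}{4} + c\right)^{2} = \left(\left(-24\right) \frac{1}{4} + c\right)^{2} = \left(-6 + c\right)^{2}$)
$\frac{1}{P{\left(Q{\left(M{\left(7 \right)},8 \right)},m{\left(42 \right)} \right)}} = \frac{1}{\left(-6 + 0\right)^{2}} = \frac{1}{\left(-6\right)^{2}} = \frac{1}{36}$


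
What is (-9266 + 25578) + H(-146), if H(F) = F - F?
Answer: 16312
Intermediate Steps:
H(F) = 0
(-9266 + 25578) + H(-146) = (-9266 + 25578) + 0 = 16312 + 0 = 16312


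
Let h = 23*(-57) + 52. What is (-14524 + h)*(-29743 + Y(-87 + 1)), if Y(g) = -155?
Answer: 471880134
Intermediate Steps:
h = -1259 (h = -1311 + 52 = -1259)
(-14524 + h)*(-29743 + Y(-87 + 1)) = (-14524 - 1259)*(-29743 - 155) = -15783*(-29898) = 471880134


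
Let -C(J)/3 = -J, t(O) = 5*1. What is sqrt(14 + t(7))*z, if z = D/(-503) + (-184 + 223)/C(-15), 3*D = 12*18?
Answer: -7619*sqrt(19)/7545 ≈ -4.4016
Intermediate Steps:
D = 72 (D = (12*18)/3 = (1/3)*216 = 72)
t(O) = 5
C(J) = 3*J (C(J) = -(-3)*J = 3*J)
z = -7619/7545 (z = 72/(-503) + (-184 + 223)/((3*(-15))) = 72*(-1/503) + 39/(-45) = -72/503 + 39*(-1/45) = -72/503 - 13/15 = -7619/7545 ≈ -1.0098)
sqrt(14 + t(7))*z = sqrt(14 + 5)*(-7619/7545) = sqrt(19)*(-7619/7545) = -7619*sqrt(19)/7545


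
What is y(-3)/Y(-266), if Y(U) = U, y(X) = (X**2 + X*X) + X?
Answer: -15/266 ≈ -0.056391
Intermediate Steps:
y(X) = X + 2*X**2 (y(X) = (X**2 + X**2) + X = 2*X**2 + X = X + 2*X**2)
y(-3)/Y(-266) = -3*(1 + 2*(-3))/(-266) = -3*(1 - 6)*(-1/266) = -3*(-5)*(-1/266) = 15*(-1/266) = -15/266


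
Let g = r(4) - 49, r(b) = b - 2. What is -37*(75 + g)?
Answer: -1036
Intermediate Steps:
r(b) = -2 + b
g = -47 (g = (-2 + 4) - 49 = 2 - 49 = -47)
-37*(75 + g) = -37*(75 - 47) = -37*28 = -1036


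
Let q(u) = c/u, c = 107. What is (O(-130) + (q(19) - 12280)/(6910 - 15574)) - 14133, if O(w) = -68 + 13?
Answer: -2335338595/164616 ≈ -14187.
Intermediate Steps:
q(u) = 107/u
O(w) = -55
(O(-130) + (q(19) - 12280)/(6910 - 15574)) - 14133 = (-55 + (107/19 - 12280)/(6910 - 15574)) - 14133 = (-55 + (107*(1/19) - 12280)/(-8664)) - 14133 = (-55 + (107/19 - 12280)*(-1/8664)) - 14133 = (-55 - 233213/19*(-1/8664)) - 14133 = (-55 + 233213/164616) - 14133 = -8820667/164616 - 14133 = -2335338595/164616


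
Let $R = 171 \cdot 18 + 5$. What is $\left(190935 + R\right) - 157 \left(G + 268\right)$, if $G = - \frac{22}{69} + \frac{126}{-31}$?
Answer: $\frac{326475970}{2139} \approx 1.5263 \cdot 10^{5}$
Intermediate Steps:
$G = - \frac{9376}{2139}$ ($G = \left(-22\right) \frac{1}{69} + 126 \left(- \frac{1}{31}\right) = - \frac{22}{69} - \frac{126}{31} = - \frac{9376}{2139} \approx -4.3834$)
$R = 3083$ ($R = 3078 + 5 = 3083$)
$\left(190935 + R\right) - 157 \left(G + 268\right) = \left(190935 + 3083\right) - 157 \left(- \frac{9376}{2139} + 268\right) = 194018 - \frac{88528532}{2139} = \frac{326475970}{2139}$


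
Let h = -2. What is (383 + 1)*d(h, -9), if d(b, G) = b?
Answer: -768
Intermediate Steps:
(383 + 1)*d(h, -9) = (383 + 1)*(-2) = 384*(-2) = -768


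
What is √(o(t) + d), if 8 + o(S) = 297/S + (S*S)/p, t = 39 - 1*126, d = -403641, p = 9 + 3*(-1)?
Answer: I*√1353643034/58 ≈ 634.34*I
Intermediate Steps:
p = 6 (p = 9 - 3 = 6)
t = -87 (t = 39 - 126 = -87)
o(S) = -8 + 297/S + S²/6 (o(S) = -8 + (297/S + (S*S)/6) = -8 + (297/S + S²*(⅙)) = -8 + (297/S + S²/6) = -8 + 297/S + S²/6)
√(o(t) + d) = √((-8 + 297/(-87) + (⅙)*(-87)²) - 403641) = √((-8 + 297*(-1/87) + (⅙)*7569) - 403641) = √((-8 - 99/29 + 2523/2) - 403641) = √(72505/58 - 403641) = √(-23338673/58) = I*√1353643034/58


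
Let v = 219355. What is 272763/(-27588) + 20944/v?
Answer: -1039546049/106167820 ≈ -9.7915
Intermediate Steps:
272763/(-27588) + 20944/v = 272763/(-27588) + 20944/219355 = 272763*(-1/27588) + 20944*(1/219355) = -90921/9196 + 20944/219355 = -1039546049/106167820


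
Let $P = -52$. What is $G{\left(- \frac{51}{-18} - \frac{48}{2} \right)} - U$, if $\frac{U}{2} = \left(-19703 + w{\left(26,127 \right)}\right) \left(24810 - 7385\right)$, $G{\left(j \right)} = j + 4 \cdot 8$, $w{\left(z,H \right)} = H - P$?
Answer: $\frac{4082468465}{6} \approx 6.8041 \cdot 10^{8}$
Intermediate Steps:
$w{\left(z,H \right)} = 52 + H$ ($w{\left(z,H \right)} = H - -52 = H + 52 = 52 + H$)
$G{\left(j \right)} = 32 + j$ ($G{\left(j \right)} = j + 32 = 32 + j$)
$U = -680411400$ ($U = 2 \left(-19703 + \left(52 + 127\right)\right) \left(24810 - 7385\right) = 2 \left(-19703 + 179\right) 17425 = 2 \left(\left(-19524\right) 17425\right) = 2 \left(-340205700\right) = -680411400$)
$G{\left(- \frac{51}{-18} - \frac{48}{2} \right)} - U = \left(32 - \left(24 - \frac{17}{6}\right)\right) - -680411400 = \left(32 - \frac{127}{6}\right) + 680411400 = \frac{65}{6} + 680411400 = \frac{4082468465}{6}$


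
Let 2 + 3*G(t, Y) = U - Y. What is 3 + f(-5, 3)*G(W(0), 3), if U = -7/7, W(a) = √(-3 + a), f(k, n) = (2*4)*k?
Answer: 83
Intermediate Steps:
f(k, n) = 8*k
U = -1 (U = -7*⅐ = -1)
G(t, Y) = -1 - Y/3 (G(t, Y) = -⅔ + (-1 - Y)/3 = -⅔ + (-⅓ - Y/3) = -1 - Y/3)
3 + f(-5, 3)*G(W(0), 3) = 3 + (8*(-5))*(-1 - ⅓*3) = 3 - 40*(-1 - 1) = 3 - 40*(-2) = 3 + 80 = 83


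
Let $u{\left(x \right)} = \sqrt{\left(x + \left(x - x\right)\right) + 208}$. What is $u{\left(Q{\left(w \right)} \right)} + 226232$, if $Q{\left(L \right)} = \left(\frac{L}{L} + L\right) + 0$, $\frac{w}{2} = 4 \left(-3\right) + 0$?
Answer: $226232 + \sqrt{185} \approx 2.2625 \cdot 10^{5}$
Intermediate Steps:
$w = -24$ ($w = 2 \left(4 \left(-3\right) + 0\right) = 2 \left(-12 + 0\right) = 2 \left(-12\right) = -24$)
$Q{\left(L \right)} = 1 + L$ ($Q{\left(L \right)} = \left(1 + L\right) + 0 = 1 + L$)
$u{\left(x \right)} = \sqrt{208 + x}$ ($u{\left(x \right)} = \sqrt{\left(x + 0\right) + 208} = \sqrt{x + 208} = \sqrt{208 + x}$)
$u{\left(Q{\left(w \right)} \right)} + 226232 = \sqrt{208 + \left(1 - 24\right)} + 226232 = \sqrt{208 - 23} + 226232 = \sqrt{185} + 226232 = 226232 + \sqrt{185}$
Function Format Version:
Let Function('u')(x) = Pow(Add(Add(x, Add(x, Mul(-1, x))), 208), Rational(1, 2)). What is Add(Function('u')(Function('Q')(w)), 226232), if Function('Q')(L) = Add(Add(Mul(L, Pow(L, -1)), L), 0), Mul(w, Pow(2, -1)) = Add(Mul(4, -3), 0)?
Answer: Add(226232, Pow(185, Rational(1, 2))) ≈ 2.2625e+5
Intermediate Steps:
w = -24 (w = Mul(2, Add(Mul(4, -3), 0)) = Mul(2, Add(-12, 0)) = Mul(2, -12) = -24)
Function('Q')(L) = Add(1, L) (Function('Q')(L) = Add(Add(1, L), 0) = Add(1, L))
Function('u')(x) = Pow(Add(208, x), Rational(1, 2)) (Function('u')(x) = Pow(Add(Add(x, 0), 208), Rational(1, 2)) = Pow(Add(x, 208), Rational(1, 2)) = Pow(Add(208, x), Rational(1, 2)))
Add(Function('u')(Function('Q')(w)), 226232) = Add(Pow(Add(208, Add(1, -24)), Rational(1, 2)), 226232) = Add(Pow(Add(208, -23), Rational(1, 2)), 226232) = Add(Pow(185, Rational(1, 2)), 226232) = Add(226232, Pow(185, Rational(1, 2)))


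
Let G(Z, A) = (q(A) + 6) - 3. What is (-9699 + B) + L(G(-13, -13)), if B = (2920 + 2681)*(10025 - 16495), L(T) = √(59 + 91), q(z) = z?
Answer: -36248169 + 5*√6 ≈ -3.6248e+7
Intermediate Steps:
G(Z, A) = 3 + A (G(Z, A) = (A + 6) - 3 = (6 + A) - 3 = 3 + A)
L(T) = 5*√6 (L(T) = √150 = 5*√6)
B = -36238470 (B = 5601*(-6470) = -36238470)
(-9699 + B) + L(G(-13, -13)) = (-9699 - 36238470) + 5*√6 = -36248169 + 5*√6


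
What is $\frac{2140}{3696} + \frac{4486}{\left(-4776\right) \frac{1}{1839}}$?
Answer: $- \frac{79377266}{45969} \approx -1726.8$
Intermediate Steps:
$\frac{2140}{3696} + \frac{4486}{\left(-4776\right) \frac{1}{1839}} = 2140 \cdot \frac{1}{3696} + \frac{4486}{\left(-4776\right) \frac{1}{1839}} = \frac{535}{924} + \frac{4486}{- \frac{1592}{613}} = \frac{535}{924} + 4486 \left(- \frac{613}{1592}\right) = \frac{535}{924} - \frac{1374959}{796} = - \frac{79377266}{45969}$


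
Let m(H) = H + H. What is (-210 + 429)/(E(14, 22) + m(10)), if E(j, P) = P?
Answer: 73/14 ≈ 5.2143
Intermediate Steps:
m(H) = 2*H
(-210 + 429)/(E(14, 22) + m(10)) = (-210 + 429)/(22 + 2*10) = 219/(22 + 20) = 219/42 = 219*(1/42) = 73/14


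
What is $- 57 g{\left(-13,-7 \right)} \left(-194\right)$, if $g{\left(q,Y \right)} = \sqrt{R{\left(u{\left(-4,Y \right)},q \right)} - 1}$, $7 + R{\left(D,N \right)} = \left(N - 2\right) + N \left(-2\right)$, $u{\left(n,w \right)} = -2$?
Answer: $11058 \sqrt{3} \approx 19153.0$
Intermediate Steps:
$R{\left(D,N \right)} = -9 - N$ ($R{\left(D,N \right)} = -7 + \left(\left(N - 2\right) + N \left(-2\right)\right) = -7 - \left(2 + N\right) = -9 - N$)
$g{\left(q,Y \right)} = \sqrt{-10 - q}$ ($g{\left(q,Y \right)} = \sqrt{\left(-9 - q\right) - 1} = \sqrt{-10 - q}$)
$- 57 g{\left(-13,-7 \right)} \left(-194\right) = - 57 \sqrt{-10 - -13} \left(-194\right) = - 57 \sqrt{-10 + 13} \left(-194\right) = - 57 \sqrt{3} \left(-194\right) = 11058 \sqrt{3}$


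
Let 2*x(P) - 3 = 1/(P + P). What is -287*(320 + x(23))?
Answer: -8489173/92 ≈ -92274.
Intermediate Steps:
x(P) = 3/2 + 1/(4*P) (x(P) = 3/2 + 1/(2*(P + P)) = 3/2 + 1/(2*((2*P))) = 3/2 + (1/(2*P))/2 = 3/2 + 1/(4*P))
-287*(320 + x(23)) = -287*(320 + (¼)*(1 + 6*23)/23) = -287*(320 + (¼)*(1/23)*(1 + 138)) = -287*(320 + (¼)*(1/23)*139) = -287*(320 + 139/92) = -287*29579/92 = -8489173/92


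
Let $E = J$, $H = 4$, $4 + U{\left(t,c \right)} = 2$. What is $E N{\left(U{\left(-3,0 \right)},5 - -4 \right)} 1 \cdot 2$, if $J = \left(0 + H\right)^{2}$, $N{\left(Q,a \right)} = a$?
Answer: $288$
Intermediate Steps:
$U{\left(t,c \right)} = -2$ ($U{\left(t,c \right)} = -4 + 2 = -2$)
$J = 16$ ($J = \left(0 + 4\right)^{2} = 4^{2} = 16$)
$E = 16$
$E N{\left(U{\left(-3,0 \right)},5 - -4 \right)} 1 \cdot 2 = 16 \left(5 - -4\right) 1 \cdot 2 = 16 \left(5 + 4\right) 2 = 16 \cdot 9 \cdot 2 = 144 \cdot 2 = 288$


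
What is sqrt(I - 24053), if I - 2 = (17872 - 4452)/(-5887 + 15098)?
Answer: I*sqrt(548353631)/151 ≈ 155.08*I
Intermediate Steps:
I = 522/151 (I = 2 + (17872 - 4452)/(-5887 + 15098) = 2 + 13420/9211 = 2 + 13420*(1/9211) = 2 + 220/151 = 522/151 ≈ 3.4570)
sqrt(I - 24053) = sqrt(522/151 - 24053) = sqrt(-3631481/151) = I*sqrt(548353631)/151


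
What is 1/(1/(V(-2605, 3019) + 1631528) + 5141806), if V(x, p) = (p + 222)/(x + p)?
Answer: 675455833/3473062854854812 ≈ 1.9448e-7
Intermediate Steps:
V(x, p) = (222 + p)/(p + x)
1/(1/(V(-2605, 3019) + 1631528) + 5141806) = 1/(1/((222 + 3019)/(3019 - 2605) + 1631528) + 5141806) = 1/(1/(3241/414 + 1631528) + 5141806) = 1/(1/(675455833/414) + 5141806) = 1/(414/675455833 + 5141806) = 1/(3473062854854812/675455833) = 675455833/3473062854854812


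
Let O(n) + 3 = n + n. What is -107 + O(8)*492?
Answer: 6289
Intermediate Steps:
O(n) = -3 + 2*n (O(n) = -3 + (n + n) = -3 + 2*n)
-107 + O(8)*492 = -107 + (-3 + 2*8)*492 = -107 + (-3 + 16)*492 = -107 + 13*492 = -107 + 6396 = 6289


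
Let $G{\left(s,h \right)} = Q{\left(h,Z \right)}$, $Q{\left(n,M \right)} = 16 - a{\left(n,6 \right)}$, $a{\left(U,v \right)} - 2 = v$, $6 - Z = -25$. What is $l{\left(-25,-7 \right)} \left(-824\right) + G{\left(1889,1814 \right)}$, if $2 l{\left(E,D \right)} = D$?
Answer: $2892$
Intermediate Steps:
$Z = 31$ ($Z = 6 - -25 = 6 + 25 = 31$)
$l{\left(E,D \right)} = \frac{D}{2}$
$a{\left(U,v \right)} = 2 + v$
$Q{\left(n,M \right)} = 8$ ($Q{\left(n,M \right)} = 16 - \left(2 + 6\right) = 16 - 8 = 8$)
$G{\left(s,h \right)} = 8$
$l{\left(-25,-7 \right)} \left(-824\right) + G{\left(1889,1814 \right)} = \frac{1}{2} \left(-7\right) \left(-824\right) + 8 = \left(- \frac{7}{2}\right) \left(-824\right) + 8 = 2884 + 8 = 2892$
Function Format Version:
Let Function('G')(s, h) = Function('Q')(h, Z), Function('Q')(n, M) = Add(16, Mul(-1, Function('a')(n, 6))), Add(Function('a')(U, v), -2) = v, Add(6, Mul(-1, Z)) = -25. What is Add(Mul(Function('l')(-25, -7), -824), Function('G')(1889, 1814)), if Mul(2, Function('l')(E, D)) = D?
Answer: 2892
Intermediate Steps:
Z = 31 (Z = Add(6, Mul(-1, -25)) = Add(6, 25) = 31)
Function('l')(E, D) = Mul(Rational(1, 2), D)
Function('a')(U, v) = Add(2, v)
Function('Q')(n, M) = 8 (Function('Q')(n, M) = Add(16, Mul(-1, Add(2, 6))) = Add(16, Mul(-1, 8)) = Add(16, -8) = 8)
Function('G')(s, h) = 8
Add(Mul(Function('l')(-25, -7), -824), Function('G')(1889, 1814)) = Add(Mul(Mul(Rational(1, 2), -7), -824), 8) = Add(Mul(Rational(-7, 2), -824), 8) = Add(2884, 8) = 2892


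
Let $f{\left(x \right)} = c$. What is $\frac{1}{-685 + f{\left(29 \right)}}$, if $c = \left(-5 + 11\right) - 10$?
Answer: $- \frac{1}{689} \approx -0.0014514$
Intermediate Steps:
$c = -4$ ($c = 6 - 10 = -4$)
$f{\left(x \right)} = -4$
$\frac{1}{-685 + f{\left(29 \right)}} = \frac{1}{-685 - 4} = \frac{1}{-689} = - \frac{1}{689}$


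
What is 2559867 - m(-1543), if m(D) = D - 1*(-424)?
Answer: 2560986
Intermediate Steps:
m(D) = 424 + D (m(D) = D + 424 = 424 + D)
2559867 - m(-1543) = 2559867 - (424 - 1543) = 2559867 - 1*(-1119) = 2559867 + 1119 = 2560986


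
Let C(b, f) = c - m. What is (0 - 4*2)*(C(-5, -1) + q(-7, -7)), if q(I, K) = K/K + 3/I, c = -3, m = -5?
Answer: -144/7 ≈ -20.571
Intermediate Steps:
C(b, f) = 2 (C(b, f) = -3 - 1*(-5) = -3 + 5 = 2)
q(I, K) = 1 + 3/I
(0 - 4*2)*(C(-5, -1) + q(-7, -7)) = (0 - 4*2)*(2 + (3 - 7)/(-7)) = (0 - 8)*(2 - ⅐*(-4)) = -8*(2 + 4/7) = -8*18/7 = -144/7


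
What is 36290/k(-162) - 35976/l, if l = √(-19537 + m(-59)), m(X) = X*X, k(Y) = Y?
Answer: -18145/81 + 2998*I*√446/223 ≈ -224.01 + 283.92*I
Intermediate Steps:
m(X) = X²
l = 6*I*√446 (l = √(-19537 + (-59)²) = √(-19537 + 3481) = √(-16056) = 6*I*√446 ≈ 126.71*I)
36290/k(-162) - 35976/l = 36290/(-162) - 35976*(-I*√446/2676) = 36290*(-1/162) - (-2998)*I*√446/223 = -18145/81 + 2998*I*√446/223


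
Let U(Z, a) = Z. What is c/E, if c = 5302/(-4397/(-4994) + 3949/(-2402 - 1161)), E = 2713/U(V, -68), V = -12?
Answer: 1132101406128/11000658835 ≈ 102.91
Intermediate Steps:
E = -2713/12 (E = 2713/(-12) = 2713*(-1/12) = -2713/12 ≈ -226.08)
c = -94341783844/4054795 (c = 5302/(-4397*(-1/4994) + 3949/(-3563)) = 5302/(4397/4994 + 3949*(-1/3563)) = 5302/(4397/4994 - 3949/3563) = 5302/(-4054795/17793622) = 5302*(-17793622/4054795) = -94341783844/4054795 ≈ -23267.)
c/E = -94341783844/(4054795*(-2713/12)) = -94341783844/4054795*(-12/2713) = 1132101406128/11000658835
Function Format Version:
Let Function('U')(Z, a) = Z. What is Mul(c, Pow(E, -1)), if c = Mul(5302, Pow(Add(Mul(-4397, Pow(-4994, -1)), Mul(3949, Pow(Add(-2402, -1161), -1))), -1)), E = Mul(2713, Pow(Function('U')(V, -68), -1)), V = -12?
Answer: Rational(1132101406128, 11000658835) ≈ 102.91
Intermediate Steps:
E = Rational(-2713, 12) (E = Mul(2713, Pow(-12, -1)) = Mul(2713, Rational(-1, 12)) = Rational(-2713, 12) ≈ -226.08)
c = Rational(-94341783844, 4054795) (c = Mul(5302, Pow(Add(Mul(-4397, Rational(-1, 4994)), Mul(3949, Pow(-3563, -1))), -1)) = Mul(5302, Pow(Add(Rational(4397, 4994), Mul(3949, Rational(-1, 3563))), -1)) = Mul(5302, Pow(Add(Rational(4397, 4994), Rational(-3949, 3563)), -1)) = Mul(5302, Pow(Rational(-4054795, 17793622), -1)) = Mul(5302, Rational(-17793622, 4054795)) = Rational(-94341783844, 4054795) ≈ -23267.)
Mul(c, Pow(E, -1)) = Mul(Rational(-94341783844, 4054795), Pow(Rational(-2713, 12), -1)) = Mul(Rational(-94341783844, 4054795), Rational(-12, 2713)) = Rational(1132101406128, 11000658835)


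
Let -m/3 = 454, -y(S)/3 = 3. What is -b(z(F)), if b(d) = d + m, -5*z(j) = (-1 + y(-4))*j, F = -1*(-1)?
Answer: 1360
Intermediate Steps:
y(S) = -9 (y(S) = -3*3 = -9)
F = 1
m = -1362 (m = -3*454 = -1362)
z(j) = 2*j (z(j) = -(-1 - 9)*j/5 = -(-2)*j = 2*j)
b(d) = -1362 + d (b(d) = d - 1362 = -1362 + d)
-b(z(F)) = -(-1362 + 2*1) = -(-1362 + 2) = -1*(-1360) = 1360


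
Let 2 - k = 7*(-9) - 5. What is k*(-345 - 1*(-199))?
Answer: -10220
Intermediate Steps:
k = 70 (k = 2 - (7*(-9) - 5) = 2 - (-63 - 5) = 2 - 1*(-68) = 2 + 68 = 70)
k*(-345 - 1*(-199)) = 70*(-345 - 1*(-199)) = 70*(-345 + 199) = 70*(-146) = -10220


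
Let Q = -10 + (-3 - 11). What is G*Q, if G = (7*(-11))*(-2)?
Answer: -3696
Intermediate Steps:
Q = -24 (Q = -10 - 14 = -24)
G = 154 (G = -77*(-2) = 154)
G*Q = 154*(-24) = -3696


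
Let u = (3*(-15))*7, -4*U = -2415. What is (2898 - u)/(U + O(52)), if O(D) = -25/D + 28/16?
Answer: 55692/10487 ≈ 5.3106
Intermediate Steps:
U = 2415/4 (U = -¼*(-2415) = 2415/4 ≈ 603.75)
O(D) = 7/4 - 25/D (O(D) = -25/D + 28*(1/16) = -25/D + 7/4 = 7/4 - 25/D)
u = -315 (u = -45*7 = -315)
(2898 - u)/(U + O(52)) = (2898 - 1*(-315))/(2415/4 + (7/4 - 25/52)) = (2898 + 315)/(2415/4 + (7/4 - 25*1/52)) = 3213/(2415/4 + (7/4 - 25/52)) = 3213/(2415/4 + 33/26) = 3213/(31461/52) = 3213*(52/31461) = 55692/10487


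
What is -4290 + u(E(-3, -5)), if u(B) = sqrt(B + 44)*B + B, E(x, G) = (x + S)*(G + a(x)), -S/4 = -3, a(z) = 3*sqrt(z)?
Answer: -4290 - 9*(1 + sqrt(-1 + 27*I*sqrt(3)))*(5 - 3*I*sqrt(3)) ≈ -4778.9 + 50.558*I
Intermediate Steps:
S = 12 (S = -4*(-3) = 12)
E(x, G) = (12 + x)*(G + 3*sqrt(x)) (E(x, G) = (x + 12)*(G + 3*sqrt(x)) = (12 + x)*(G + 3*sqrt(x)))
u(B) = B + B*sqrt(44 + B) (u(B) = sqrt(44 + B)*B + B = B*sqrt(44 + B) + B = B + B*sqrt(44 + B))
-4290 + u(E(-3, -5)) = -4290 + (3*(-3)**(3/2) + 12*(-5) + 36*sqrt(-3) - 5*(-3))*(1 + sqrt(44 + (3*(-3)**(3/2) + 12*(-5) + 36*sqrt(-3) - 5*(-3)))) = -4290 + (3*(-3*I*sqrt(3)) - 60 + 36*(I*sqrt(3)) + 15)*(1 + sqrt(44 + (3*(-3*I*sqrt(3)) - 60 + 36*(I*sqrt(3)) + 15))) = -4290 + (-9*I*sqrt(3) - 60 + 36*I*sqrt(3) + 15)*(1 + sqrt(44 + (-9*I*sqrt(3) - 60 + 36*I*sqrt(3) + 15))) = -4290 + (-45 + 27*I*sqrt(3))*(1 + sqrt(44 + (-45 + 27*I*sqrt(3)))) = -4290 + (-45 + 27*I*sqrt(3))*(1 + sqrt(-1 + 27*I*sqrt(3))) = -4290 + (1 + sqrt(-1 + 27*I*sqrt(3)))*(-45 + 27*I*sqrt(3))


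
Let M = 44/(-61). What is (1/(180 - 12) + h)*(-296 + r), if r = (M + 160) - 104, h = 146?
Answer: -90045959/2562 ≈ -35147.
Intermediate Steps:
M = -44/61 (M = 44*(-1/61) = -44/61 ≈ -0.72131)
r = 3372/61 (r = (-44/61 + 160) - 104 = 9716/61 - 104 = 3372/61 ≈ 55.279)
(1/(180 - 12) + h)*(-296 + r) = (1/(180 - 12) + 146)*(-296 + 3372/61) = (1/168 + 146)*(-14684/61) = (24529/168)*(-14684/61) = -90045959/2562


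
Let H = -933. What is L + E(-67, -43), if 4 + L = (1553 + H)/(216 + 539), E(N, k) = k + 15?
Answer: -4708/151 ≈ -31.179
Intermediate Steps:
E(N, k) = 15 + k
L = -480/151 (L = -4 + (1553 - 933)/(216 + 539) = -4 + 620/755 = -4 + 620*(1/755) = -4 + 124/151 = -480/151 ≈ -3.1788)
L + E(-67, -43) = -480/151 + (15 - 43) = -480/151 - 28 = -4708/151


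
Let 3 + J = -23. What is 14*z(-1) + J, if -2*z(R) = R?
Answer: -19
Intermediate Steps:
J = -26 (J = -3 - 23 = -26)
z(R) = -R/2
14*z(-1) + J = 14*(-½*(-1)) - 26 = 14*(½) - 26 = 7 - 26 = -19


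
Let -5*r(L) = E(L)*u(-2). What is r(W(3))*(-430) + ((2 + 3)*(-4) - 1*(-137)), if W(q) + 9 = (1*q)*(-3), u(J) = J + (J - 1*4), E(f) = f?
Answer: 12501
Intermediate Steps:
u(J) = -4 + 2*J (u(J) = J + (J - 4) = J + (-4 + J) = -4 + 2*J)
W(q) = -9 - 3*q (W(q) = -9 + (1*q)*(-3) = -9 + q*(-3) = -9 - 3*q)
r(L) = 8*L/5 (r(L) = -L*(-4 + 2*(-2))/5 = -L*(-4 - 4)/5 = -L*(-8)/5 = -(-8)*L/5 = 8*L/5)
r(W(3))*(-430) + ((2 + 3)*(-4) - 1*(-137)) = (8*(-9 - 3*3)/5)*(-430) + ((2 + 3)*(-4) - 1*(-137)) = (8*(-9 - 9)/5)*(-430) + (5*(-4) + 137) = ((8/5)*(-18))*(-430) + (-20 + 137) = -144/5*(-430) + 117 = 12384 + 117 = 12501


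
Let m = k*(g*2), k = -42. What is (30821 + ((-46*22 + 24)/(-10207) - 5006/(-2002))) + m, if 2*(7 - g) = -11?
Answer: 304203006706/10217207 ≈ 29774.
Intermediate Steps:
g = 25/2 (g = 7 - 1/2*(-11) = 7 + 11/2 = 25/2 ≈ 12.500)
m = -1050 (m = -525*2 = -42*25 = -1050)
(30821 + ((-46*22 + 24)/(-10207) - 5006/(-2002))) + m = (30821 + ((-46*22 + 24)/(-10207) - 5006/(-2002))) - 1050 = (30821 + ((-1012 + 24)*(-1/10207) - 5006*(-1/2002))) - 1050 = (30821 + (-988*(-1/10207) + 2503/1001)) - 1050 = (30821 + (988/10207 + 2503/1001)) - 1050 = (30821 + 26537109/10217207) - 1050 = 314931074056/10217207 - 1050 = 304203006706/10217207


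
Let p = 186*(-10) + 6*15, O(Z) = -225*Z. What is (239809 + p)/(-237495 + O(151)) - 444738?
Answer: -120733262899/271470 ≈ -4.4474e+5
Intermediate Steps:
p = -1770 (p = -1860 + 90 = -1770)
(239809 + p)/(-237495 + O(151)) - 444738 = (239809 - 1770)/(-237495 - 225*151) - 444738 = 238039/(-237495 - 33975) - 444738 = 238039/(-271470) - 444738 = 238039*(-1/271470) - 444738 = -238039/271470 - 444738 = -120733262899/271470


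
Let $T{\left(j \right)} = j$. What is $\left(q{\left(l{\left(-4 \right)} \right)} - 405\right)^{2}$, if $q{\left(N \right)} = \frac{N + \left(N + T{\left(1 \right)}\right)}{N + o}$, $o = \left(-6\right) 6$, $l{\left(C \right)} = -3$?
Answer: $\frac{249324100}{1521} \approx 1.6392 \cdot 10^{5}$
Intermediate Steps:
$o = -36$
$q{\left(N \right)} = \frac{1 + 2 N}{-36 + N}$ ($q{\left(N \right)} = \frac{N + \left(N + 1\right)}{N - 36} = \frac{N + \left(1 + N\right)}{-36 + N} = \frac{1 + 2 N}{-36 + N}$)
$\left(q{\left(l{\left(-4 \right)} \right)} - 405\right)^{2} = \left(\frac{1 + 2 \left(-3\right)}{-36 - 3} - 405\right)^{2} = \left(\frac{1 - 6}{-39} - 405\right)^{2} = \left(\left(- \frac{1}{39}\right) \left(-5\right) - 405\right)^{2} = \left(\frac{5}{39} - 405\right)^{2} = \left(- \frac{15790}{39}\right)^{2} = \frac{249324100}{1521}$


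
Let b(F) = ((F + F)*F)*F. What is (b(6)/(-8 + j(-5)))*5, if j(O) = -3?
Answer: -2160/11 ≈ -196.36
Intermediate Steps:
b(F) = 2*F³ (b(F) = ((2*F)*F)*F = (2*F²)*F = 2*F³)
(b(6)/(-8 + j(-5)))*5 = ((2*6³)/(-8 - 3))*5 = ((2*216)/(-11))*5 = -1/11*432*5 = -432/11*5 = -2160/11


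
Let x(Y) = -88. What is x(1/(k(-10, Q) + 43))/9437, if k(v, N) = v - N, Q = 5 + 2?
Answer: -88/9437 ≈ -0.0093250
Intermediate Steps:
Q = 7
x(1/(k(-10, Q) + 43))/9437 = -88/9437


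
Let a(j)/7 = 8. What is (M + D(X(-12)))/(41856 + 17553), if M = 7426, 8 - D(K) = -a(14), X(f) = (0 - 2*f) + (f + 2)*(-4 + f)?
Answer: 1070/8487 ≈ 0.12608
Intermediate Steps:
X(f) = -2*f + (-4 + f)*(2 + f) (X(f) = -2*f + (2 + f)*(-4 + f) = -2*f + (-4 + f)*(2 + f))
a(j) = 56 (a(j) = 7*8 = 56)
D(K) = 64 (D(K) = 8 - (-1)*56 = 8 - 1*(-56) = 8 + 56 = 64)
(M + D(X(-12)))/(41856 + 17553) = (7426 + 64)/(41856 + 17553) = 7490/59409 = 7490*(1/59409) = 1070/8487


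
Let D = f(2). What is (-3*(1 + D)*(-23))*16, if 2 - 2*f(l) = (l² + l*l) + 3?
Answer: -3864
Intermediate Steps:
f(l) = -½ - l² (f(l) = 1 - ((l² + l*l) + 3)/2 = 1 - ((l² + l²) + 3)/2 = 1 - (2*l² + 3)/2 = 1 - (3 + 2*l²)/2 = 1 + (-3/2 - l²) = -½ - l²)
D = -9/2 (D = -½ - 1*2² = -½ - 1*4 = -½ - 4 = -9/2 ≈ -4.5000)
(-3*(1 + D)*(-23))*16 = (-3*(1 - 9/2)*(-23))*16 = (-3*(-7/2)*(-23))*16 = ((21/2)*(-23))*16 = -483/2*16 = -3864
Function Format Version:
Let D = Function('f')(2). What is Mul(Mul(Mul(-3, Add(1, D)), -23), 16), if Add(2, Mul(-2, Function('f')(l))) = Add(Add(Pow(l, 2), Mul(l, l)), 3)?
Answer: -3864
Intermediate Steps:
Function('f')(l) = Add(Rational(-1, 2), Mul(-1, Pow(l, 2))) (Function('f')(l) = Add(1, Mul(Rational(-1, 2), Add(Add(Pow(l, 2), Mul(l, l)), 3))) = Add(1, Mul(Rational(-1, 2), Add(Add(Pow(l, 2), Pow(l, 2)), 3))) = Add(1, Mul(Rational(-1, 2), Add(Mul(2, Pow(l, 2)), 3))) = Add(1, Mul(Rational(-1, 2), Add(3, Mul(2, Pow(l, 2))))) = Add(1, Add(Rational(-3, 2), Mul(-1, Pow(l, 2)))) = Add(Rational(-1, 2), Mul(-1, Pow(l, 2))))
D = Rational(-9, 2) (D = Add(Rational(-1, 2), Mul(-1, Pow(2, 2))) = Add(Rational(-1, 2), Mul(-1, 4)) = Add(Rational(-1, 2), -4) = Rational(-9, 2) ≈ -4.5000)
Mul(Mul(Mul(-3, Add(1, D)), -23), 16) = Mul(Mul(Mul(-3, Add(1, Rational(-9, 2))), -23), 16) = Mul(Mul(Mul(-3, Rational(-7, 2)), -23), 16) = Mul(Mul(Rational(21, 2), -23), 16) = Mul(Rational(-483, 2), 16) = -3864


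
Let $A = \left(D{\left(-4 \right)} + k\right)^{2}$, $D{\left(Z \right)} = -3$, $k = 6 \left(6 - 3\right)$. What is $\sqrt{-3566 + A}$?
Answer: $i \sqrt{3341} \approx 57.801 i$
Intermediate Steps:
$k = 18$ ($k = 6 \cdot 3 = 18$)
$A = 225$ ($A = \left(-3 + 18\right)^{2} = 15^{2} = 225$)
$\sqrt{-3566 + A} = \sqrt{-3566 + 225} = \sqrt{-3341} = i \sqrt{3341}$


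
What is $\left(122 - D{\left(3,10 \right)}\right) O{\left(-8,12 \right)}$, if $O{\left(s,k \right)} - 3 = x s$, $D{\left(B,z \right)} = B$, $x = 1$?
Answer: $-595$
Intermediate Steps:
$O{\left(s,k \right)} = 3 + s$ ($O{\left(s,k \right)} = 3 + 1 s = 3 + s$)
$\left(122 - D{\left(3,10 \right)}\right) O{\left(-8,12 \right)} = \left(122 - 3\right) \left(3 - 8\right) = \left(122 - 3\right) \left(-5\right) = 119 \left(-5\right) = -595$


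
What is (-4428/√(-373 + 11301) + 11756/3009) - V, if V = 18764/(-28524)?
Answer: 32649085/7152393 - 1107*√683/683 ≈ -37.793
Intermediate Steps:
V = -4691/7131 (V = 18764*(-1/28524) = -4691/7131 ≈ -0.65783)
(-4428/√(-373 + 11301) + 11756/3009) - V = (-4428/√(-373 + 11301) + 11756/3009) - 1*(-4691/7131) = (-4428*√683/2732 + 11756*(1/3009)) + 4691/7131 = (-4428*√683/2732 + 11756/3009) + 4691/7131 = (-1107*√683/683 + 11756/3009) + 4691/7131 = (11756/3009 - 1107*√683/683) + 4691/7131 = 32649085/7152393 - 1107*√683/683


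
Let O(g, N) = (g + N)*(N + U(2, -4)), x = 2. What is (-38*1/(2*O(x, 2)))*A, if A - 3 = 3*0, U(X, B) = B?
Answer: 57/8 ≈ 7.1250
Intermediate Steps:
O(g, N) = (-4 + N)*(N + g) (O(g, N) = (g + N)*(N - 4) = (N + g)*(-4 + N) = (-4 + N)*(N + g))
A = 3 (A = 3 + 3*0 = 3 + 0 = 3)
(-38*1/(2*O(x, 2)))*A = -38*1/(2*(2² - 4*2 - 4*2 + 2*2))*3 = -38*1/(2*(4 - 8 - 8 + 4))*3 = -38/(2*(-8))*3 = -38/(-16)*3 = -38*(-1/16)*3 = (19/8)*3 = 57/8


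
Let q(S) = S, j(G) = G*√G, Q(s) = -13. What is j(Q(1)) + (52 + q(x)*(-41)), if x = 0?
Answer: 52 - 13*I*√13 ≈ 52.0 - 46.872*I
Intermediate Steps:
j(G) = G^(3/2)
j(Q(1)) + (52 + q(x)*(-41)) = (-13)^(3/2) + (52 + 0*(-41)) = -13*I*√13 + (52 + 0) = -13*I*√13 + 52 = 52 - 13*I*√13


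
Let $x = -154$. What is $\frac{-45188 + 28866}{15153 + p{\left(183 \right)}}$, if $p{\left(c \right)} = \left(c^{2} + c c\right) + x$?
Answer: $- \frac{16322}{81977} \approx -0.1991$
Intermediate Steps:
$p{\left(c \right)} = -154 + 2 c^{2}$ ($p{\left(c \right)} = \left(c^{2} + c c\right) - 154 = \left(c^{2} + c^{2}\right) - 154 = 2 c^{2} - 154 = -154 + 2 c^{2}$)
$\frac{-45188 + 28866}{15153 + p{\left(183 \right)}} = \frac{-45188 + 28866}{15153 - \left(154 - 2 \cdot 183^{2}\right)} = - \frac{16322}{15153 + \left(-154 + 2 \cdot 33489\right)} = - \frac{16322}{15153 + \left(-154 + 66978\right)} = - \frac{16322}{15153 + 66824} = - \frac{16322}{81977}$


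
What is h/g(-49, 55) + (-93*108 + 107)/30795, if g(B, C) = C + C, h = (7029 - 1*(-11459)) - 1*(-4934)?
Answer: 72018742/338745 ≈ 212.60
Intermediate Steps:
h = 23422 (h = (7029 + 11459) + 4934 = 18488 + 4934 = 23422)
g(B, C) = 2*C
h/g(-49, 55) + (-93*108 + 107)/30795 = 23422/((2*55)) + (-93*108 + 107)/30795 = 23422/110 + (-10044 + 107)*(1/30795) = 23422*(1/110) - 9937*1/30795 = 11711/55 - 9937/30795 = 72018742/338745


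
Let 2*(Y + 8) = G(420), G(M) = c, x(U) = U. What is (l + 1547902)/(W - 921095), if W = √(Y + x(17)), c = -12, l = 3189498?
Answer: -2181797726500/424207999511 - 2368700*√3/424207999511 ≈ -5.1432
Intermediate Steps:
G(M) = -12
Y = -14 (Y = -8 + (½)*(-12) = -8 - 6 = -14)
W = √3 (W = √(-14 + 17) = √3 ≈ 1.7320)
(l + 1547902)/(W - 921095) = (3189498 + 1547902)/(√3 - 921095) = 4737400/(-921095 + √3)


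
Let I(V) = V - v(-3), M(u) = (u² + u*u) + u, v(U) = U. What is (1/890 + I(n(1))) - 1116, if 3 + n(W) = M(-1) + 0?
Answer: -992349/890 ≈ -1115.0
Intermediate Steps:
M(u) = u + 2*u² (M(u) = (u² + u²) + u = 2*u² + u = u + 2*u²)
n(W) = -2 (n(W) = -3 + (-(1 + 2*(-1)) + 0) = -3 + (-(1 - 2) + 0) = -3 + (-1*(-1) + 0) = -3 + (1 + 0) = -3 + 1 = -2)
I(V) = 3 + V (I(V) = V - 1*(-3) = V + 3 = 3 + V)
(1/890 + I(n(1))) - 1116 = (1/890 + (3 - 2)) - 1116 = (1/890 + 1) - 1116 = 891/890 - 1116 = -992349/890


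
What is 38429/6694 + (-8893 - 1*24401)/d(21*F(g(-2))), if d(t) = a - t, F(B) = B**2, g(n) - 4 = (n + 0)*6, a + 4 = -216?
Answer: 35371624/1308677 ≈ 27.029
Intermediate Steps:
a = -220 (a = -4 - 216 = -220)
g(n) = 4 + 6*n (g(n) = 4 + (n + 0)*6 = 4 + n*6 = 4 + 6*n)
d(t) = -220 - t
38429/6694 + (-8893 - 1*24401)/d(21*F(g(-2))) = 38429/6694 + (-8893 - 1*24401)/(-220 - 21*(4 + 6*(-2))**2) = 38429*(1/6694) + (-8893 - 24401)/(-220 - 21*(4 - 12)**2) = 38429/6694 - 33294/(-220 - 21*(-8)**2) = 38429/6694 - 33294/(-220 - 21*64) = 38429/6694 - 33294/(-220 - 1*1344) = 38429/6694 - 33294/(-220 - 1344) = 38429/6694 - 33294/(-1564) = 38429/6694 - 33294*(-1/1564) = 38429/6694 + 16647/782 = 35371624/1308677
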